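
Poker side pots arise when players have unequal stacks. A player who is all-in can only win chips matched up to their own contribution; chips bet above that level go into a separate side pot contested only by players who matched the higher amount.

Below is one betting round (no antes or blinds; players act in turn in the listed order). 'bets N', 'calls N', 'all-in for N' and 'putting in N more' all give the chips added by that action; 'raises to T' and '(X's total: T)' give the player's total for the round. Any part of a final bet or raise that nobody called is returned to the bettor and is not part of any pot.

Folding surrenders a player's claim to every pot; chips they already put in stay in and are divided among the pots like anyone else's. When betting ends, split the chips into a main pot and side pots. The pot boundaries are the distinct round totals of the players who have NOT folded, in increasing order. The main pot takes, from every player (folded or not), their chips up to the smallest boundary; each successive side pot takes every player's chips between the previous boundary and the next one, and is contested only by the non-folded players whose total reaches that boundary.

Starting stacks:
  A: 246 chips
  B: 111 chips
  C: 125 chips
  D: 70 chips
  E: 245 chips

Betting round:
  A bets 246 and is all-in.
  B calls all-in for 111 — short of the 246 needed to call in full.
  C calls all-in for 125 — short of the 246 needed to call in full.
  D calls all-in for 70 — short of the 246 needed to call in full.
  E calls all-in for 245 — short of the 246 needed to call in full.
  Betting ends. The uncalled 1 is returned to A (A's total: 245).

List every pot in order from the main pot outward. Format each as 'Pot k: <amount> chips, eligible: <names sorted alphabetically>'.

Pot 1: 350 chips, eligible: A, B, C, D, E
Pot 2: 164 chips, eligible: A, B, C, E
Pot 3: 42 chips, eligible: A, C, E
Pot 4: 240 chips, eligible: A, E

Derivation:
Contributions (after 1 returned to A): A=245, B=111, C=125, D=70, E=245
Pot levels (distinct totals of non-folded players): 70, 111, 125, 245
Layer 1-70: 70 each from A, B, C, D, E = 70*5 = 350 chips; eligible A, B, C, D, E
Layer 71-111: 41 each from A, B, C, E = 41*4 = 164 chips; eligible A, B, C, E
Layer 112-125: 14 each from A, C, E = 14*3 = 42 chips; eligible A, C, E
Layer 126-245: 120 each from A, E = 120*2 = 240 chips; eligible A, E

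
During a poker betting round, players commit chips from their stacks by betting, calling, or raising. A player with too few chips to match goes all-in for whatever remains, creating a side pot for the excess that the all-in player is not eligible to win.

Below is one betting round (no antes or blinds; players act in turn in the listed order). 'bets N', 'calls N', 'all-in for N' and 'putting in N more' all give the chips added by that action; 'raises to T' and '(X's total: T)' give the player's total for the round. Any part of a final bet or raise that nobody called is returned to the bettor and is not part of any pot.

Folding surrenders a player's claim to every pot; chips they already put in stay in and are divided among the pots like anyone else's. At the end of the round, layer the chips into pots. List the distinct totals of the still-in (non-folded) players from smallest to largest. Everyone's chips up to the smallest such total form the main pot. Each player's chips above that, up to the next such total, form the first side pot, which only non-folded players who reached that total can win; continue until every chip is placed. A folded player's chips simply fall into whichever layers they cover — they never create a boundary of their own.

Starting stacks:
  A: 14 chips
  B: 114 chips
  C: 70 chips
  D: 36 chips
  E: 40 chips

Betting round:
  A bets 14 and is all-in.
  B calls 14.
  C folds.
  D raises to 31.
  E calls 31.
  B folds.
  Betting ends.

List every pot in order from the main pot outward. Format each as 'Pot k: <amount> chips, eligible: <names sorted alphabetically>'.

Contributions: A=14, B=14, D=31, E=31
Folded: B, C
Pot levels (distinct totals of non-folded players): 14, 31
Layer 1-14: 14 each from A, B, D, E = 14*4 = 56 chips; eligible A, D, E
Layer 15-31: 17 each from D, E = 17*2 = 34 chips; eligible D, E

Pot 1: 56 chips, eligible: A, D, E
Pot 2: 34 chips, eligible: D, E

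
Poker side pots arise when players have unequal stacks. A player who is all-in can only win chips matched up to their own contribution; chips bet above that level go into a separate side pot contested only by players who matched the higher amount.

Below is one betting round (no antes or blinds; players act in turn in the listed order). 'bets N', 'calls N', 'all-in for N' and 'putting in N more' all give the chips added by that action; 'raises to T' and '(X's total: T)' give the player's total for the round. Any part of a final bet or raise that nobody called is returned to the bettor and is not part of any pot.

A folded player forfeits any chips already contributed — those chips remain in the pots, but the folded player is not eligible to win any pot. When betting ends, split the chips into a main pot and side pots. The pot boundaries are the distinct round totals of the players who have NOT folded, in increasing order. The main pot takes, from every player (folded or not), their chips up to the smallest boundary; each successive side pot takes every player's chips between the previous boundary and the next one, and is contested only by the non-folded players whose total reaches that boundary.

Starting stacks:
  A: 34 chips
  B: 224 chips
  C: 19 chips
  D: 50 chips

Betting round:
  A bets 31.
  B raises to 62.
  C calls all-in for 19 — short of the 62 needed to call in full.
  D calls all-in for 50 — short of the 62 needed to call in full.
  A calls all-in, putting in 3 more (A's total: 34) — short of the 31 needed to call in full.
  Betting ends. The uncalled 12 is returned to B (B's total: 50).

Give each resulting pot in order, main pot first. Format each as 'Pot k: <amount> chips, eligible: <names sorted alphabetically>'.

Contributions (after 12 returned to B): A=34, B=50, C=19, D=50
Pot levels (distinct totals of non-folded players): 19, 34, 50
Layer 1-19: 19 each from A, B, C, D = 19*4 = 76 chips; eligible A, B, C, D
Layer 20-34: 15 each from A, B, D = 15*3 = 45 chips; eligible A, B, D
Layer 35-50: 16 each from B, D = 16*2 = 32 chips; eligible B, D

Pot 1: 76 chips, eligible: A, B, C, D
Pot 2: 45 chips, eligible: A, B, D
Pot 3: 32 chips, eligible: B, D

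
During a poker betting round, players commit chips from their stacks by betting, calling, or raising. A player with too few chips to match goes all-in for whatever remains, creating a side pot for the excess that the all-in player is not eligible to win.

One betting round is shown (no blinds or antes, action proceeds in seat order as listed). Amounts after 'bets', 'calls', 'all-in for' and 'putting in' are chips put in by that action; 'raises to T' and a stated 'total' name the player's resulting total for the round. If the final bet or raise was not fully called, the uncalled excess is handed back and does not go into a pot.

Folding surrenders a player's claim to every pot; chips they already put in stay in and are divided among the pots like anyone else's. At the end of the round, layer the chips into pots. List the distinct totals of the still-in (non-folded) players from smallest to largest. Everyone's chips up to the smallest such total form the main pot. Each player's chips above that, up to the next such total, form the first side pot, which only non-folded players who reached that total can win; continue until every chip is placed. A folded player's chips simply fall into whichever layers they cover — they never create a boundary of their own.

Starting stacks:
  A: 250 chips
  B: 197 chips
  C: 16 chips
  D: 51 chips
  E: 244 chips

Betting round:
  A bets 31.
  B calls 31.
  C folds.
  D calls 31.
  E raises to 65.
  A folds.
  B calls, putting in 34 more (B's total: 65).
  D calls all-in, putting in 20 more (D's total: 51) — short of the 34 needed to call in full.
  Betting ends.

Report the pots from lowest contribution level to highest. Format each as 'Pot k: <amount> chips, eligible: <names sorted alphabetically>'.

Pot 1: 184 chips, eligible: B, D, E
Pot 2: 28 chips, eligible: B, E

Derivation:
Contributions: A=31, B=65, D=51, E=65
Folded: A, C
Pot levels (distinct totals of non-folded players): 51, 65
Layer 1-51: A 31 + B 51 + D 51 + E 51 = 184 chips; eligible B, D, E
Layer 52-65: 14 each from B, E = 14*2 = 28 chips; eligible B, E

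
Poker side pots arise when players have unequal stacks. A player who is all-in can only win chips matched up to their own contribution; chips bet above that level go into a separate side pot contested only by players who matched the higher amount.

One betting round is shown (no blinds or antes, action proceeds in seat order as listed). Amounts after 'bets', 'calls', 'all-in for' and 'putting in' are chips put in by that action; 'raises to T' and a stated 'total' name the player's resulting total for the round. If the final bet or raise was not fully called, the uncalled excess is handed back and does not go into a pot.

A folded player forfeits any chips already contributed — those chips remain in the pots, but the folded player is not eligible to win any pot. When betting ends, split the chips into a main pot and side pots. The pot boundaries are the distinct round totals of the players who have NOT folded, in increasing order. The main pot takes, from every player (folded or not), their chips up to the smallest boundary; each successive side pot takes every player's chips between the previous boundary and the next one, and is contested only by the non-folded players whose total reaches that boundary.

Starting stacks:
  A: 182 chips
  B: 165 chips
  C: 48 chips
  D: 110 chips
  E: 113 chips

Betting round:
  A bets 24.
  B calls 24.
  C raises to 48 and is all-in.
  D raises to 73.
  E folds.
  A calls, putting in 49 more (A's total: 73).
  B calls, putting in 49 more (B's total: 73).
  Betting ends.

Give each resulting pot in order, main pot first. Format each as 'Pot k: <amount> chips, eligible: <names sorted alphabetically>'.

Pot 1: 192 chips, eligible: A, B, C, D
Pot 2: 75 chips, eligible: A, B, D

Derivation:
Contributions: A=73, B=73, C=48, D=73
Folded: E
Pot levels (distinct totals of non-folded players): 48, 73
Layer 1-48: 48 each from A, B, C, D = 48*4 = 192 chips; eligible A, B, C, D
Layer 49-73: 25 each from A, B, D = 25*3 = 75 chips; eligible A, B, D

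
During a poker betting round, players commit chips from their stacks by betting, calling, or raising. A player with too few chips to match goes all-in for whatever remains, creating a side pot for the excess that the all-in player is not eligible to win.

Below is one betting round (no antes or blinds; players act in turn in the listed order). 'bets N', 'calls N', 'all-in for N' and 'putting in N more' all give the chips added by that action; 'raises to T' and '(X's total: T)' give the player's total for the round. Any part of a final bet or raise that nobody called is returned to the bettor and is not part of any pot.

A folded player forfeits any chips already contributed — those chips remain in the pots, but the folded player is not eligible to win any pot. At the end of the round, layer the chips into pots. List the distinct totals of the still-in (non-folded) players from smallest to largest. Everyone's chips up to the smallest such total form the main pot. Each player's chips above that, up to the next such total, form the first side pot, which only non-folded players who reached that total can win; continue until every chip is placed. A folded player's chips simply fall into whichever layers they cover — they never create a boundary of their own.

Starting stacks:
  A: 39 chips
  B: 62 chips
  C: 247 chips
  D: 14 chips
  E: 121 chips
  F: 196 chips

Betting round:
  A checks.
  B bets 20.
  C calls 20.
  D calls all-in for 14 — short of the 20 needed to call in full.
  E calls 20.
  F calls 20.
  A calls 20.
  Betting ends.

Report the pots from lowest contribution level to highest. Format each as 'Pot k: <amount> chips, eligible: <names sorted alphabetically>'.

Contributions: A=20, B=20, C=20, D=14, E=20, F=20
Pot levels (distinct totals of non-folded players): 14, 20
Layer 1-14: 14 each from A, B, C, D, E, F = 14*6 = 84 chips; eligible A, B, C, D, E, F
Layer 15-20: 6 each from A, B, C, E, F = 6*5 = 30 chips; eligible A, B, C, E, F

Pot 1: 84 chips, eligible: A, B, C, D, E, F
Pot 2: 30 chips, eligible: A, B, C, E, F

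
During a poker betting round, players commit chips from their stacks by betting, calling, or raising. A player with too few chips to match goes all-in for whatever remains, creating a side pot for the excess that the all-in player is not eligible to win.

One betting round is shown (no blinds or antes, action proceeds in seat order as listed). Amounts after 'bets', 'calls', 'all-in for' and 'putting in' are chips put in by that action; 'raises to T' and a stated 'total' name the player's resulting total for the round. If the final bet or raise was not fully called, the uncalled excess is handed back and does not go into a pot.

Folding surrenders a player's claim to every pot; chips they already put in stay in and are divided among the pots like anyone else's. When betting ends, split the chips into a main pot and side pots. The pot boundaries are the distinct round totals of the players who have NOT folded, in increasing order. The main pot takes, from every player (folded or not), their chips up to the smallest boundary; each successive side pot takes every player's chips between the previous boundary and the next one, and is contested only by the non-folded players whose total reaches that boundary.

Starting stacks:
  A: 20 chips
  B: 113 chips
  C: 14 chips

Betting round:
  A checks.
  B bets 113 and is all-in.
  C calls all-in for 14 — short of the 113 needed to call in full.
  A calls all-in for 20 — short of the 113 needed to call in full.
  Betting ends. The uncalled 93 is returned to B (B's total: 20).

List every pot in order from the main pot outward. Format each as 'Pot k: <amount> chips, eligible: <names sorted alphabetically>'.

Contributions (after 93 returned to B): A=20, B=20, C=14
Pot levels (distinct totals of non-folded players): 14, 20
Layer 1-14: 14 each from A, B, C = 14*3 = 42 chips; eligible A, B, C
Layer 15-20: 6 each from A, B = 6*2 = 12 chips; eligible A, B

Pot 1: 42 chips, eligible: A, B, C
Pot 2: 12 chips, eligible: A, B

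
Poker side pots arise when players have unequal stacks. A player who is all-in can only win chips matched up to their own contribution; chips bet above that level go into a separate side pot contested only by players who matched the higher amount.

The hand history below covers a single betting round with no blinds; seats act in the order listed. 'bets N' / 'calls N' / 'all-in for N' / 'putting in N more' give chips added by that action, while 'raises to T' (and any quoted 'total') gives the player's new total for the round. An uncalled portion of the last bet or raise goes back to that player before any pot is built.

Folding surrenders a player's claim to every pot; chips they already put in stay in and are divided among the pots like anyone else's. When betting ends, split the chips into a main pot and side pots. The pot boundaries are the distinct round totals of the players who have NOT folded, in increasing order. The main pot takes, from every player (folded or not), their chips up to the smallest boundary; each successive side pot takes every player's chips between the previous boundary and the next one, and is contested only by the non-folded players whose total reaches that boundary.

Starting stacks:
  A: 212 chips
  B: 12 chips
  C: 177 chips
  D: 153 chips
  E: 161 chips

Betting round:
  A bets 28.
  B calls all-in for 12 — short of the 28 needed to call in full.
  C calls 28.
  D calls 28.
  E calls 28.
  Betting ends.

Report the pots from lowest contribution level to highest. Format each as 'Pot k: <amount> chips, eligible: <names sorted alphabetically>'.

Pot 1: 60 chips, eligible: A, B, C, D, E
Pot 2: 64 chips, eligible: A, C, D, E

Derivation:
Contributions: A=28, B=12, C=28, D=28, E=28
Pot levels (distinct totals of non-folded players): 12, 28
Layer 1-12: 12 each from A, B, C, D, E = 12*5 = 60 chips; eligible A, B, C, D, E
Layer 13-28: 16 each from A, C, D, E = 16*4 = 64 chips; eligible A, C, D, E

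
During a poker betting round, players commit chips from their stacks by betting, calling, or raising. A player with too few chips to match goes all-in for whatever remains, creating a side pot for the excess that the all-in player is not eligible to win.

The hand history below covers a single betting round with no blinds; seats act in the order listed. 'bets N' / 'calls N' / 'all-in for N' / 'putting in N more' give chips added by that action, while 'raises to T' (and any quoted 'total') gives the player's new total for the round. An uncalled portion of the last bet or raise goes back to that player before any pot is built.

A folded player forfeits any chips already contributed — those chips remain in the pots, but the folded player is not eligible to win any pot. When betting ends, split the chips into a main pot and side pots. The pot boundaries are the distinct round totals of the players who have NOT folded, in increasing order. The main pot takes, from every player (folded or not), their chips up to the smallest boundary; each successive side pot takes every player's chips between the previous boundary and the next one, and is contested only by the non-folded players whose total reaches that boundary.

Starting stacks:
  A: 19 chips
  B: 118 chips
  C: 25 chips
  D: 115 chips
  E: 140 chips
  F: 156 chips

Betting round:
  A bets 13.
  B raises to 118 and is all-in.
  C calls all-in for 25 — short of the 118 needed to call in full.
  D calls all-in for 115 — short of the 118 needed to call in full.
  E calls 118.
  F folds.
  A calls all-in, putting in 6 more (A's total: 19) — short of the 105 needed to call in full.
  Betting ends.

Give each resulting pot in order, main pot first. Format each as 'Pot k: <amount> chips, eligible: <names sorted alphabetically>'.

Contributions: A=19, B=118, C=25, D=115, E=118
Folded: F
Pot levels (distinct totals of non-folded players): 19, 25, 115, 118
Layer 1-19: 19 each from A, B, C, D, E = 19*5 = 95 chips; eligible A, B, C, D, E
Layer 20-25: 6 each from B, C, D, E = 6*4 = 24 chips; eligible B, C, D, E
Layer 26-115: 90 each from B, D, E = 90*3 = 270 chips; eligible B, D, E
Layer 116-118: 3 each from B, E = 3*2 = 6 chips; eligible B, E

Pot 1: 95 chips, eligible: A, B, C, D, E
Pot 2: 24 chips, eligible: B, C, D, E
Pot 3: 270 chips, eligible: B, D, E
Pot 4: 6 chips, eligible: B, E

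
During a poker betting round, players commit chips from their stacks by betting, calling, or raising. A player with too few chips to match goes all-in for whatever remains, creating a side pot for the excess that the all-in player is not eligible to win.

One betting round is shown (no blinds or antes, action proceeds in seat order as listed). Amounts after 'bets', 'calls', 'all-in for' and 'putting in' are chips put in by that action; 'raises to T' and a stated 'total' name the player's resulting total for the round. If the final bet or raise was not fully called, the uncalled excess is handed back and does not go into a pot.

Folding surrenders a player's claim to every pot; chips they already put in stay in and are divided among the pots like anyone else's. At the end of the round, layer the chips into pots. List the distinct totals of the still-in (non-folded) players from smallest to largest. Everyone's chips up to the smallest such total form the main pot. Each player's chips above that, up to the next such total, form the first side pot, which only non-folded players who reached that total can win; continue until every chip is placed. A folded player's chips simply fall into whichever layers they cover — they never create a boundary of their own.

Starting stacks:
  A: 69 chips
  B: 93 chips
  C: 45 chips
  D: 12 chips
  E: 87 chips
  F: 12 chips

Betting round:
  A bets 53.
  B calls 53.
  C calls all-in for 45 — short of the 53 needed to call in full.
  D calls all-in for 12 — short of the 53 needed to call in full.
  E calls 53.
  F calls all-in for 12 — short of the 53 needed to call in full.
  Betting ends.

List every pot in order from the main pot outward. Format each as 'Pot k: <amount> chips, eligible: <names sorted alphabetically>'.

Pot 1: 72 chips, eligible: A, B, C, D, E, F
Pot 2: 132 chips, eligible: A, B, C, E
Pot 3: 24 chips, eligible: A, B, E

Derivation:
Contributions: A=53, B=53, C=45, D=12, E=53, F=12
Pot levels (distinct totals of non-folded players): 12, 45, 53
Layer 1-12: 12 each from A, B, C, D, E, F = 12*6 = 72 chips; eligible A, B, C, D, E, F
Layer 13-45: 33 each from A, B, C, E = 33*4 = 132 chips; eligible A, B, C, E
Layer 46-53: 8 each from A, B, E = 8*3 = 24 chips; eligible A, B, E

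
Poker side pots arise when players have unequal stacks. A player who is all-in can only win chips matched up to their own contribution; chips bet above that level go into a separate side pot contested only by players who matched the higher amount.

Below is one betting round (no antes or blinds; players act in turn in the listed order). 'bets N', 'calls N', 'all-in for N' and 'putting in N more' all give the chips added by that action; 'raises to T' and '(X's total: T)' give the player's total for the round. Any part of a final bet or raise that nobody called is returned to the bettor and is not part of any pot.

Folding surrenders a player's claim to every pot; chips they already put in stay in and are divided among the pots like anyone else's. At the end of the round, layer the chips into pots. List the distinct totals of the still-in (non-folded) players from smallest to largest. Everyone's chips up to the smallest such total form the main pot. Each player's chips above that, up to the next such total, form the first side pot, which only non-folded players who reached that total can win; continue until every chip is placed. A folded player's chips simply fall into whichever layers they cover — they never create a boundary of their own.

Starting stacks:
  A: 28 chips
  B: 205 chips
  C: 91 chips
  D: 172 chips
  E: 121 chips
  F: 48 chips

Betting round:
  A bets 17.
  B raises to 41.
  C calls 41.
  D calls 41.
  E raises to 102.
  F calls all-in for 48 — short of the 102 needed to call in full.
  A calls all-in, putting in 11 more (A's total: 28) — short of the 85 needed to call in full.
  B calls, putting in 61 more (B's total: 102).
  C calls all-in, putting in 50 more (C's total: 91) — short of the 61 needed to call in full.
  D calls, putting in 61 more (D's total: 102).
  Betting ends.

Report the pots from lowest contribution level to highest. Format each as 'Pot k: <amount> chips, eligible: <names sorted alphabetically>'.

Contributions: A=28, B=102, C=91, D=102, E=102, F=48
Pot levels (distinct totals of non-folded players): 28, 48, 91, 102
Layer 1-28: 28 each from A, B, C, D, E, F = 28*6 = 168 chips; eligible A, B, C, D, E, F
Layer 29-48: 20 each from B, C, D, E, F = 20*5 = 100 chips; eligible B, C, D, E, F
Layer 49-91: 43 each from B, C, D, E = 43*4 = 172 chips; eligible B, C, D, E
Layer 92-102: 11 each from B, D, E = 11*3 = 33 chips; eligible B, D, E

Pot 1: 168 chips, eligible: A, B, C, D, E, F
Pot 2: 100 chips, eligible: B, C, D, E, F
Pot 3: 172 chips, eligible: B, C, D, E
Pot 4: 33 chips, eligible: B, D, E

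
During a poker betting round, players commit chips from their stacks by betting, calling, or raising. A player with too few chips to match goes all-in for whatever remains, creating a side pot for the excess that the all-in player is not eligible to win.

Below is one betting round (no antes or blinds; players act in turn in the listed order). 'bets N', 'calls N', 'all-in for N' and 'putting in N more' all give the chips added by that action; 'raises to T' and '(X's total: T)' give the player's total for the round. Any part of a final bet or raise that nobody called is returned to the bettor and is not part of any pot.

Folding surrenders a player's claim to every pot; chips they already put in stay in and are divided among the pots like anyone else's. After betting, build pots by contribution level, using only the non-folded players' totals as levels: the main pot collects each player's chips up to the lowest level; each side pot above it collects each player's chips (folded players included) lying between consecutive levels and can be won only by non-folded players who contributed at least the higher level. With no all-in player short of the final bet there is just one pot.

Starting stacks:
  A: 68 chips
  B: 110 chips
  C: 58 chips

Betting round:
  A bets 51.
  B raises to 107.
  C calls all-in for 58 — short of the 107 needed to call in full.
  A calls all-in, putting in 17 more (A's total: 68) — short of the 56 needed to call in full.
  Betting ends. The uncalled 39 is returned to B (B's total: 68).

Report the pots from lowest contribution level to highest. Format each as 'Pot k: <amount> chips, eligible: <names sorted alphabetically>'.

Contributions (after 39 returned to B): A=68, B=68, C=58
Pot levels (distinct totals of non-folded players): 58, 68
Layer 1-58: 58 each from A, B, C = 58*3 = 174 chips; eligible A, B, C
Layer 59-68: 10 each from A, B = 10*2 = 20 chips; eligible A, B

Pot 1: 174 chips, eligible: A, B, C
Pot 2: 20 chips, eligible: A, B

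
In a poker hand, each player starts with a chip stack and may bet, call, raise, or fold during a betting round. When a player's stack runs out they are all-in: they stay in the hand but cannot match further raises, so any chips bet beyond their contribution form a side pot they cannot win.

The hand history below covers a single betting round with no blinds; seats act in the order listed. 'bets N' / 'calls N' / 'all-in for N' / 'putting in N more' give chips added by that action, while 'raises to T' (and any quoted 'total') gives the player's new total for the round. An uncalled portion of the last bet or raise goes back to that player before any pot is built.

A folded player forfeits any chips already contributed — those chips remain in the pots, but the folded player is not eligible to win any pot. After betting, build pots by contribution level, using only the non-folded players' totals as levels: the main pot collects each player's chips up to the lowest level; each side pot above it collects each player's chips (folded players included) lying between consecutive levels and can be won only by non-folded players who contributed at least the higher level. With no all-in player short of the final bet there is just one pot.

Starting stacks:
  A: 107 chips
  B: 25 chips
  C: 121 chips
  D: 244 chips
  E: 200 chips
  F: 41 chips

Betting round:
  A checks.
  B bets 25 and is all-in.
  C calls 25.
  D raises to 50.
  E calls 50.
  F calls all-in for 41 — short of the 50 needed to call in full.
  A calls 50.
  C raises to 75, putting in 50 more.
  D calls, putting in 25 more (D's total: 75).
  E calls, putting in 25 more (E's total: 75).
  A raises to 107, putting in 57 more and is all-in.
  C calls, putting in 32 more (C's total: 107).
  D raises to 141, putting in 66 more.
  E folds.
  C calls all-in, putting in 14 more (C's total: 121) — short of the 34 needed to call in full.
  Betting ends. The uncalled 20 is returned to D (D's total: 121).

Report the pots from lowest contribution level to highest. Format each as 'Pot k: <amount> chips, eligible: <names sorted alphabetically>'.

Pot 1: 150 chips, eligible: A, B, C, D, F
Pot 2: 80 chips, eligible: A, C, D, F
Pot 3: 232 chips, eligible: A, C, D
Pot 4: 28 chips, eligible: C, D

Derivation:
Contributions (after 20 returned to D): A=107, B=25, C=121, D=121, E=75, F=41
Folded: E
Pot levels (distinct totals of non-folded players): 25, 41, 107, 121
Layer 1-25: 25 each from A, B, C, D, E, F = 25*6 = 150 chips; eligible A, B, C, D, F
Layer 26-41: 16 each from A, C, D, E, F = 16*5 = 80 chips; eligible A, C, D, F
Layer 42-107: A 66 + C 66 + D 66 + E 34 = 232 chips; eligible A, C, D
Layer 108-121: 14 each from C, D = 14*2 = 28 chips; eligible C, D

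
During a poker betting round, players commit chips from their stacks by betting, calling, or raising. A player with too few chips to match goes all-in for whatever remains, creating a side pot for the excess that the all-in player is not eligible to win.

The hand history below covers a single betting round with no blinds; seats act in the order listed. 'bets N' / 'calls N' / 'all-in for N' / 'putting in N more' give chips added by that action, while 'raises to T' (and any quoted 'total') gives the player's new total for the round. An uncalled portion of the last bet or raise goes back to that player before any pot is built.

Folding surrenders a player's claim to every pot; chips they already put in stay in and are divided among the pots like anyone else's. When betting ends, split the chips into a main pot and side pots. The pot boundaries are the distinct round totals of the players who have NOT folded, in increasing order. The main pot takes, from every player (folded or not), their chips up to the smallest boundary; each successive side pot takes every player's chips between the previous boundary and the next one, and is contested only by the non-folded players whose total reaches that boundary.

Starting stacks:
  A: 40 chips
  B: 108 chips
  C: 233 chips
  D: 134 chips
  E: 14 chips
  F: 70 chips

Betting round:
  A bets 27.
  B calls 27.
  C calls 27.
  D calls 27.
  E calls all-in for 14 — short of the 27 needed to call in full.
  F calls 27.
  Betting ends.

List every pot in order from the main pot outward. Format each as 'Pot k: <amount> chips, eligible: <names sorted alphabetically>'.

Contributions: A=27, B=27, C=27, D=27, E=14, F=27
Pot levels (distinct totals of non-folded players): 14, 27
Layer 1-14: 14 each from A, B, C, D, E, F = 14*6 = 84 chips; eligible A, B, C, D, E, F
Layer 15-27: 13 each from A, B, C, D, F = 13*5 = 65 chips; eligible A, B, C, D, F

Pot 1: 84 chips, eligible: A, B, C, D, E, F
Pot 2: 65 chips, eligible: A, B, C, D, F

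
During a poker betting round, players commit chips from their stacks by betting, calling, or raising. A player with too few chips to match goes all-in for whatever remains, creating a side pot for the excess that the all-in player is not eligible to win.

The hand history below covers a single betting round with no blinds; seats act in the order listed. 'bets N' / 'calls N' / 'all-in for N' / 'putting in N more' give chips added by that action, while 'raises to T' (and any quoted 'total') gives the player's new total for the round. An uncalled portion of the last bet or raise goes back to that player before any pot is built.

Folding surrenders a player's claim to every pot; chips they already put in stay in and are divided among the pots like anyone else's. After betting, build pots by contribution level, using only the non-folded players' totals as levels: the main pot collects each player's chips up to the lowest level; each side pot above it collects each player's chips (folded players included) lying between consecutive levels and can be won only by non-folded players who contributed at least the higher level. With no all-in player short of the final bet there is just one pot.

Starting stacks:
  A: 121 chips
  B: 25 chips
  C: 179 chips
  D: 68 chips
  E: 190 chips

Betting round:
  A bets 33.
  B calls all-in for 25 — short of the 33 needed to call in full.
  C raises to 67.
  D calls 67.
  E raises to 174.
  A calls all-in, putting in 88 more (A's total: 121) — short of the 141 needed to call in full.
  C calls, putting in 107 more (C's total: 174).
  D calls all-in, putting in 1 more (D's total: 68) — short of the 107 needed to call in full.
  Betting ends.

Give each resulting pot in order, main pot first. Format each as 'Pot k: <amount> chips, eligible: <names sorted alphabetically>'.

Contributions: A=121, B=25, C=174, D=68, E=174
Pot levels (distinct totals of non-folded players): 25, 68, 121, 174
Layer 1-25: 25 each from A, B, C, D, E = 25*5 = 125 chips; eligible A, B, C, D, E
Layer 26-68: 43 each from A, C, D, E = 43*4 = 172 chips; eligible A, C, D, E
Layer 69-121: 53 each from A, C, E = 53*3 = 159 chips; eligible A, C, E
Layer 122-174: 53 each from C, E = 53*2 = 106 chips; eligible C, E

Pot 1: 125 chips, eligible: A, B, C, D, E
Pot 2: 172 chips, eligible: A, C, D, E
Pot 3: 159 chips, eligible: A, C, E
Pot 4: 106 chips, eligible: C, E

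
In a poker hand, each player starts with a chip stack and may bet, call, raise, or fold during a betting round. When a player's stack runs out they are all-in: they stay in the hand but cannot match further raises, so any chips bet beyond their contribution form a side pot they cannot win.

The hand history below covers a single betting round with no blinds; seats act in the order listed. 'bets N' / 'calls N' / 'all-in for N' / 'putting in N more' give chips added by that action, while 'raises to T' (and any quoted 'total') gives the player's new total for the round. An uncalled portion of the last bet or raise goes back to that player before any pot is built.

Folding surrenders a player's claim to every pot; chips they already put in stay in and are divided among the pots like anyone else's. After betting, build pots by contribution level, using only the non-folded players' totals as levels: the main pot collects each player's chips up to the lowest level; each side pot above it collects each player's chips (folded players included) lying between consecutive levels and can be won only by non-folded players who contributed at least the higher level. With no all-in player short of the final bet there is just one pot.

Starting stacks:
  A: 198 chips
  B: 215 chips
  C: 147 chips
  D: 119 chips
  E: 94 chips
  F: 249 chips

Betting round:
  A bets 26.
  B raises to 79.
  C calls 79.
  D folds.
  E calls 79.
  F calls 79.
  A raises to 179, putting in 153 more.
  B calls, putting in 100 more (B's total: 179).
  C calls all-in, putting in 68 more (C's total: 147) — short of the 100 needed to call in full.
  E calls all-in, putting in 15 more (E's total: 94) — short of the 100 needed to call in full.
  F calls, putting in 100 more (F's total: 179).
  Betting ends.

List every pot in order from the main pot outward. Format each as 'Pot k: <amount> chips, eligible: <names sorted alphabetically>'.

Contributions: A=179, B=179, C=147, E=94, F=179
Folded: D
Pot levels (distinct totals of non-folded players): 94, 147, 179
Layer 1-94: 94 each from A, B, C, E, F = 94*5 = 470 chips; eligible A, B, C, E, F
Layer 95-147: 53 each from A, B, C, F = 53*4 = 212 chips; eligible A, B, C, F
Layer 148-179: 32 each from A, B, F = 32*3 = 96 chips; eligible A, B, F

Pot 1: 470 chips, eligible: A, B, C, E, F
Pot 2: 212 chips, eligible: A, B, C, F
Pot 3: 96 chips, eligible: A, B, F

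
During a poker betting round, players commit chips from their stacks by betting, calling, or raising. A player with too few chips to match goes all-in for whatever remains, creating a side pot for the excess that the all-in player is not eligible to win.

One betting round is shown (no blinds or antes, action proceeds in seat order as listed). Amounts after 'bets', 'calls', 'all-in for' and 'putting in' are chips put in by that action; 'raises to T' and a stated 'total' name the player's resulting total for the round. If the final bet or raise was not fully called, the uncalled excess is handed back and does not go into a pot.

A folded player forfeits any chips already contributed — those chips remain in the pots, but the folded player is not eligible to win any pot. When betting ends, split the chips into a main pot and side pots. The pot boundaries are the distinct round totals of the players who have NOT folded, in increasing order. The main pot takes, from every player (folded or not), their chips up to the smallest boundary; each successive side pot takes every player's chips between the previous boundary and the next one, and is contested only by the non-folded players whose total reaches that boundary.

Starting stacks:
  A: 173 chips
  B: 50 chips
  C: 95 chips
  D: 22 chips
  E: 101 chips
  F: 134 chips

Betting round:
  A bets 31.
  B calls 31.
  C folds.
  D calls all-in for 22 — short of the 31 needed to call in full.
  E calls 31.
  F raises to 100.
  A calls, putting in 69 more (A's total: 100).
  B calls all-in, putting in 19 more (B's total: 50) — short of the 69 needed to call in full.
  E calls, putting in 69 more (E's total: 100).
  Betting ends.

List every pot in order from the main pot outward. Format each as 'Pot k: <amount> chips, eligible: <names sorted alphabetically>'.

Contributions: A=100, B=50, D=22, E=100, F=100
Folded: C
Pot levels (distinct totals of non-folded players): 22, 50, 100
Layer 1-22: 22 each from A, B, D, E, F = 22*5 = 110 chips; eligible A, B, D, E, F
Layer 23-50: 28 each from A, B, E, F = 28*4 = 112 chips; eligible A, B, E, F
Layer 51-100: 50 each from A, E, F = 50*3 = 150 chips; eligible A, E, F

Pot 1: 110 chips, eligible: A, B, D, E, F
Pot 2: 112 chips, eligible: A, B, E, F
Pot 3: 150 chips, eligible: A, E, F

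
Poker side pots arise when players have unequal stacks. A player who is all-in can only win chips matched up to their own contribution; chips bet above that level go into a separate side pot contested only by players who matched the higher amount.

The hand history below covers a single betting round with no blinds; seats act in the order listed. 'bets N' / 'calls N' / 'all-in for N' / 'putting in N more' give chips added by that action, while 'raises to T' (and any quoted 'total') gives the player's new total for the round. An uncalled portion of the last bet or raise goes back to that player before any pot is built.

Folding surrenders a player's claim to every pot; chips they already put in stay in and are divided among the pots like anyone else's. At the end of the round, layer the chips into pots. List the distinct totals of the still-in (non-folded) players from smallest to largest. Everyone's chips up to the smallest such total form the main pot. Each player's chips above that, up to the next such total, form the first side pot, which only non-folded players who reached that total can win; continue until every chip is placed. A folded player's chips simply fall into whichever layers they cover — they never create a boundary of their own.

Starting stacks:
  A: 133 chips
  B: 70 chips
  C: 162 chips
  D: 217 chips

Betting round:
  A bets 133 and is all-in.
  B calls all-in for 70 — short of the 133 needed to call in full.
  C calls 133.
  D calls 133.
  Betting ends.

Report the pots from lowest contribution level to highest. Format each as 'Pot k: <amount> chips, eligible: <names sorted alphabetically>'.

Contributions: A=133, B=70, C=133, D=133
Pot levels (distinct totals of non-folded players): 70, 133
Layer 1-70: 70 each from A, B, C, D = 70*4 = 280 chips; eligible A, B, C, D
Layer 71-133: 63 each from A, C, D = 63*3 = 189 chips; eligible A, C, D

Pot 1: 280 chips, eligible: A, B, C, D
Pot 2: 189 chips, eligible: A, C, D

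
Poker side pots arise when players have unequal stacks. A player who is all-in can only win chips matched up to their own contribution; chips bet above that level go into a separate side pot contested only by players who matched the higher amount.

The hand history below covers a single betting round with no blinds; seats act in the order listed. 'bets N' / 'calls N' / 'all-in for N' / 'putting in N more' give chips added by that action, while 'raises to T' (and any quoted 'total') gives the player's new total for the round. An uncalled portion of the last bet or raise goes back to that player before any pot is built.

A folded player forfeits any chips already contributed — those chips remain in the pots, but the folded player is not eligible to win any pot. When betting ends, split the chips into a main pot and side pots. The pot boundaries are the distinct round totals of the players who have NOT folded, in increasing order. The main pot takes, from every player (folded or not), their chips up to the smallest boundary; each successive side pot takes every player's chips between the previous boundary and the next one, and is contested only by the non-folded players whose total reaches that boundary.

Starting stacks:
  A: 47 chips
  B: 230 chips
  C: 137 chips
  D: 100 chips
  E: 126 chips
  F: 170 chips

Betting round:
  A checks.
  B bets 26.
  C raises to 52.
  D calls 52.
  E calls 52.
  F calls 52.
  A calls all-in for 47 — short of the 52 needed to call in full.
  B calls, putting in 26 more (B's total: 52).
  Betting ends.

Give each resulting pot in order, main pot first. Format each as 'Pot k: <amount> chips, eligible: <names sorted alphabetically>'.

Contributions: A=47, B=52, C=52, D=52, E=52, F=52
Pot levels (distinct totals of non-folded players): 47, 52
Layer 1-47: 47 each from A, B, C, D, E, F = 47*6 = 282 chips; eligible A, B, C, D, E, F
Layer 48-52: 5 each from B, C, D, E, F = 5*5 = 25 chips; eligible B, C, D, E, F

Pot 1: 282 chips, eligible: A, B, C, D, E, F
Pot 2: 25 chips, eligible: B, C, D, E, F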